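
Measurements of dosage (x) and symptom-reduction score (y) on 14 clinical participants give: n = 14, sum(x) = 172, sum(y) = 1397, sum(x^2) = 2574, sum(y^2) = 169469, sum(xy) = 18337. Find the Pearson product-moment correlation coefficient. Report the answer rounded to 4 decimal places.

0.3153

Numerator: nΣxy − (Σx)(Σy) = 14·18337 − (172)(1397) = 16434
Denominator: √[(nΣx²−(Σx)²)(nΣy²−(Σy)²)]
  nΣx²−(Σx)² = 14·2574 − 29584 = 6452;  nΣy²−(Σy)² = 14·169469 − 1951609 = 420957
  √(6452·420957) = √2716014564 = 52115.3966
r = 16434 / 52115.3966 = 0.3153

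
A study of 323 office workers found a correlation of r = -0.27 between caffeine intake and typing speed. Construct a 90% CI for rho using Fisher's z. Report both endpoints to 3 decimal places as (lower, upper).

Fisher z: z_r = atanh(r) = ½·ln((1+(-0.27))/(1−(-0.27))) = -0.276864
SE(z) = 1/√(n−3) = 1/√320 = 0.055902
90% ⇒ z* = 1.645; margin = 1.645·0.055902 = 0.091959
CI on z-scale: (-0.368823, -0.184905)
Back-transform: tanh(-0.368823) = -0.352962, tanh(-0.184905) = -0.182826

(-0.353, -0.183)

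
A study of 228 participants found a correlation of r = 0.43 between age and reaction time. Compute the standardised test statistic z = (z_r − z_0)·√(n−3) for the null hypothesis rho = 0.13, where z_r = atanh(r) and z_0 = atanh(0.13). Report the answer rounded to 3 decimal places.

Fisher z: atanh(0.43) = 0.459897, atanh(0.13) = 0.130740
z = (z_r − z_0)·√(n−3) = (0.459897 − 0.130740)·√225 = 0.329157 · 15.000000 = 4.937

4.937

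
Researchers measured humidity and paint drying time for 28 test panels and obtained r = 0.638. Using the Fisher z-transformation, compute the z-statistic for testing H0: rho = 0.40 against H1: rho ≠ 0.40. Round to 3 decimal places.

Fisher z: atanh(0.638) = 0.754794, atanh(0.40) = 0.423649
z = (z_r − z_0)·√(n−3) = (0.754794 − 0.423649)·√25 = 0.331145 · 5.000000 = 1.656

1.656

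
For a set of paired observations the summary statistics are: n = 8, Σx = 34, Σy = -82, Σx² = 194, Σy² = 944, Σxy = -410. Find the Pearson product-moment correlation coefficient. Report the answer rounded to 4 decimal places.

-0.8592

Numerator: nΣxy − (Σx)(Σy) = 8·(-410) − (34)(-82) = -492
Denominator: √[(nΣx²−(Σx)²)(nΣy²−(Σy)²)]
  nΣx²−(Σx)² = 8·194 − 1156 = 396;  nΣy²−(Σy)² = 8·944 − 6724 = 828
  √(396·828) = √327888 = 572.6151
r = -492 / 572.6151 = -0.8592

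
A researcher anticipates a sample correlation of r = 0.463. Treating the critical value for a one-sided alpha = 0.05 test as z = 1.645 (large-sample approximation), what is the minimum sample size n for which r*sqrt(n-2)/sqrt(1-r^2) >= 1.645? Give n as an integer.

r√(n−2)/√(1−r²) ≥ 1.645  ⇔  n−2 ≥ (1.645)²·(1−r²)/r²
(1−r²)/r² = (1−0.214369)/0.214369 = 3.6649
n ≥ 2 + 2.706025·3.6649 = 2 + 9.9173 = 11.9173
⌈11.9173⌉ = 12

12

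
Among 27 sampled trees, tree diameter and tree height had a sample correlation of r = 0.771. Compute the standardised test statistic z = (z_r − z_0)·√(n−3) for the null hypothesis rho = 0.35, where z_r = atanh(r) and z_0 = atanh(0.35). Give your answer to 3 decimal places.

Fisher z: atanh(0.771) = 1.022789, atanh(0.35) = 0.365444
z = (z_r − z_0)·√(n−3) = (1.022789 − 0.365444)·√24 = 0.657345 · 4.898979 = 3.220

3.220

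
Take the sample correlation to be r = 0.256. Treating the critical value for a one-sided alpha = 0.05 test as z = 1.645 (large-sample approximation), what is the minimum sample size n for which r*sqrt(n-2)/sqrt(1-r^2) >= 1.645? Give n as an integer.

41

r√(n−2)/√(1−r²) ≥ 1.645  ⇔  n−2 ≥ (1.645)²·(1−r²)/r²
(1−r²)/r² = (1−0.065536)/0.065536 = 14.2588
n ≥ 2 + 2.706025·14.2588 = 2 + 38.5847 = 40.5847
⌈40.5847⌉ = 41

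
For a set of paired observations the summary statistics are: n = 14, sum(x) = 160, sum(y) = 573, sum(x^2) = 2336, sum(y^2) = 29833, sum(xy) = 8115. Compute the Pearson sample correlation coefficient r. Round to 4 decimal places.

0.8705

S_xy = nΣxy − ΣxΣy = 14·8115 − 160·573 = 113610 − 91680 = 21930
S_xx = nΣx² − (Σx)² = 14·2336 − 160² = 32704 − 25600 = 7104
S_yy = nΣy² − (Σy)² = 14·29833 − 573² = 417662 − 328329 = 89333
r = S_xy / √(S_xx·S_yy) = 21930 / √(7104·89333) = 21930 / √634621632 = 21930 / 25191.6977 = 0.8705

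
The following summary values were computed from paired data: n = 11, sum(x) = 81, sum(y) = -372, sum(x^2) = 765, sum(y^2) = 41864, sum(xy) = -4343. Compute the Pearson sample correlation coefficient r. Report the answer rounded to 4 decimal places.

-0.7219

S_xy = nΣxy − ΣxΣy = 11·(-4343) − 81·(-372) = -47773 − (-30132) = -17641
S_xx = nΣx² − (Σx)² = 11·765 − 81² = 8415 − 6561 = 1854
S_yy = nΣy² − (Σy)² = 11·41864 − (-372)² = 460504 − 138384 = 322120
r = S_xy / √(S_xx·S_yy) = -17641 / √(1854·322120) = -17641 / √597210480 = -17641 / 24437.8903 = -0.7219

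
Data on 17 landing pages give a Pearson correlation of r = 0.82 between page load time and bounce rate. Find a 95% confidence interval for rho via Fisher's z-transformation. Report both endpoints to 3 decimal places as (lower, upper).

(0.560, 0.933)

z_r = atanh(0.82) = 1.156817;  SE = 1/√(n−3) = 1/√14 = 0.267261
z-limits: 1.156817 ± 1.960·0.267261 = 1.156817 ± 0.523832 = [0.632985, 1.680649]
ρ-limits: (tanh 0.632985, tanh 1.680649) = (0.560, 0.933)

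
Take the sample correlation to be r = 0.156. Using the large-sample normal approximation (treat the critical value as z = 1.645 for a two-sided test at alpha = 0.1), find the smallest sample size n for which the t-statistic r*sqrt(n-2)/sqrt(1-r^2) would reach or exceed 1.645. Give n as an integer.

111

Need r·√(n−2)/√(1−r²) ≥ 1.645
√(n−2) ≥ 1.645·√(1−0.024336) / 0.156 = 1.645·0.987757 / 0.156 = 10.4158
n−2 ≥ 108.4889  ⇒  n ≥ 110.4889
Smallest integer n = 111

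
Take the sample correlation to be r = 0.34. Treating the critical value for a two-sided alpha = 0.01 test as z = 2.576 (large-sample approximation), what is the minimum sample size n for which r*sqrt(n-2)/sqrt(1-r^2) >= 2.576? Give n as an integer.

53

Need r·√(n−2)/√(1−r²) ≥ 2.576
√(n−2) ≥ 2.576·√(1−0.1156) / 0.34 = 2.576·0.940425 / 0.34 = 7.1251
n−2 ≥ 50.7671  ⇒  n ≥ 52.7671
Smallest integer n = 53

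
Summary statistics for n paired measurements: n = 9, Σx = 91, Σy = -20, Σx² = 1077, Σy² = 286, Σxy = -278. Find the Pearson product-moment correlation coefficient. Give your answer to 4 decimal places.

-0.3893

S_xy = nΣxy − ΣxΣy = 9·(-278) − 91·(-20) = -2502 − (-1820) = -682
S_xx = nΣx² − (Σx)² = 9·1077 − 91² = 9693 − 8281 = 1412
S_yy = nΣy² − (Σy)² = 9·286 − (-20)² = 2574 − 400 = 2174
r = S_xy / √(S_xx·S_yy) = -682 / √(1412·2174) = -682 / √3069688 = -682 / 1752.0525 = -0.3893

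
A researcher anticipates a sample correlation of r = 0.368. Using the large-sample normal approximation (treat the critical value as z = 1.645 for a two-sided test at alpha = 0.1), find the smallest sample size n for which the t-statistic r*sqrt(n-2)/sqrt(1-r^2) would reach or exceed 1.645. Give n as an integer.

20

Need r·√(n−2)/√(1−r²) ≥ 1.645
√(n−2) ≥ 1.645·√(1−0.135424) / 0.368 = 1.645·0.929826 / 0.368 = 4.1564
n−2 ≥ 17.2757  ⇒  n ≥ 19.2757
Smallest integer n = 20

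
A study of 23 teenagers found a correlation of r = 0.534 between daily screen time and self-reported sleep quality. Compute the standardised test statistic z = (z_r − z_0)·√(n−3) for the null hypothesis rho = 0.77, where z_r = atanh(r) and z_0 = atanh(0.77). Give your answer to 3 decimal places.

z_r = atanh(0.534) = 0.595724,  z_0 = atanh(0.77) = 1.020328
SE = 1/√(n−3) = 1/√20 = 0.223607
z = (z_r − z_0)/SE = (0.595724 − 1.020328) / 0.223607 = -0.424604 / 0.223607 = -1.899

-1.899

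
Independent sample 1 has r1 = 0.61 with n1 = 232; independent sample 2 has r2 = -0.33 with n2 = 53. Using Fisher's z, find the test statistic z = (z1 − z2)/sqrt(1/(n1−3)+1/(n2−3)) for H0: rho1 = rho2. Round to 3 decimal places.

6.738

z1 = atanh(0.61) = 0.708921,  z2 = atanh(-0.33) = -0.342828
SE = √(1/(n1−3) + 1/(n2−3)) = √(1/229 + 1/50) = √(0.0043668 + 0.0200000) = √0.0243668 = 0.156099
z = (z1 − z2)/SE = (0.708921 − (-0.342828)) / 0.156099 = 1.051749 / 0.156099 = 6.738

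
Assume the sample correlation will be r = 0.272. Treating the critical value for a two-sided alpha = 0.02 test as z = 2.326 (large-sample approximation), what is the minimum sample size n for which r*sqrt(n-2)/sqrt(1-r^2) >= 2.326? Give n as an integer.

70

r√(n−2)/√(1−r²) ≥ 2.326  ⇔  n−2 ≥ (2.326)²·(1−r²)/r²
(1−r²)/r² = (1−0.073984)/0.073984 = 12.5164
n ≥ 2 + 5.410276·12.5164 = 2 + 67.7172 = 69.7172
⌈69.7172⌉ = 70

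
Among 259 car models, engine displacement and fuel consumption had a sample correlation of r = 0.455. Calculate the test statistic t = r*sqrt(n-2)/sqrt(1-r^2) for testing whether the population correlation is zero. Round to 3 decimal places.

8.191

t = r·√(n−2) / √(1−r²) with r = 0.455, n = 259
  = 0.455·√257 / √(1 − 0.207025)
  = 0.455·16.031220 / 0.890491
  = 7.294205 / 0.890491 = 8.191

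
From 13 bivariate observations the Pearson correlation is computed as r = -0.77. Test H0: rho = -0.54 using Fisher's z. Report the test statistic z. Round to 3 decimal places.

-1.316

Fisher z: atanh(-0.77) = -1.020328, atanh(-0.54) = -0.604156
z = (z_r − z_0)·√(n−3) = (-1.020328 − (-0.604156))·√10 = -0.416172 · 3.162278 = -1.316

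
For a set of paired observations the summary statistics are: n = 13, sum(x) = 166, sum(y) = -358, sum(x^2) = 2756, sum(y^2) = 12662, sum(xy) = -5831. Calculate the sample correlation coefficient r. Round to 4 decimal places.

S_xy = nΣxy − ΣxΣy = 13·(-5831) − 166·(-358) = -75803 − (-59428) = -16375
S_xx = nΣx² − (Σx)² = 13·2756 − 166² = 35828 − 27556 = 8272
S_yy = nΣy² − (Σy)² = 13·12662 − (-358)² = 164606 − 128164 = 36442
r = S_xy / √(S_xx·S_yy) = -16375 / √(8272·36442) = -16375 / √301448224 = -16375 / 17362.2644 = -0.9431

-0.9431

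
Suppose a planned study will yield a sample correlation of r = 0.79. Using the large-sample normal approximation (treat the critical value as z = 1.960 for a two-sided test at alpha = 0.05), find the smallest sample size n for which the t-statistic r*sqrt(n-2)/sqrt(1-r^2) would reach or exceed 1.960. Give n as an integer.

r√(n−2)/√(1−r²) ≥ 1.960  ⇔  n−2 ≥ (1.960)²·(1−r²)/r²
(1−r²)/r² = (1−0.6241)/0.6241 = 0.6023
n ≥ 2 + 3.8416·0.6023 = 2 + 2.3138 = 4.3138
⌈4.3138⌉ = 5

5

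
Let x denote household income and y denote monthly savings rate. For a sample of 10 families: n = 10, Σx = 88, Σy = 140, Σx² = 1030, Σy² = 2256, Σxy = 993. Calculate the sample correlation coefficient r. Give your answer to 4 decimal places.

S_xy = nΣxy − ΣxΣy = 10·993 − 88·140 = 9930 − 12320 = -2390
S_xx = nΣx² − (Σx)² = 10·1030 − 88² = 10300 − 7744 = 2556
S_yy = nΣy² − (Σy)² = 10·2256 − 140² = 22560 − 19600 = 2960
r = S_xy / √(S_xx·S_yy) = -2390 / √(2556·2960) = -2390 / √7565760 = -2390 / 2750.5927 = -0.8689

-0.8689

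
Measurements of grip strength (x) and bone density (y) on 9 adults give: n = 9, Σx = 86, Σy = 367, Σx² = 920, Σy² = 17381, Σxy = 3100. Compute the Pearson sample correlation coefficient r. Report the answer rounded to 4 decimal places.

Numerator: nΣxy − (Σx)(Σy) = 9·3100 − (86)(367) = -3662
Denominator: √[(nΣx²−(Σx)²)(nΣy²−(Σy)²)]
  nΣx²−(Σx)² = 9·920 − 7396 = 884;  nΣy²−(Σy)² = 9·17381 − 134689 = 21740
  √(884·21740) = √19218160 = 4383.8522
r = -3662 / 4383.8522 = -0.8353

-0.8353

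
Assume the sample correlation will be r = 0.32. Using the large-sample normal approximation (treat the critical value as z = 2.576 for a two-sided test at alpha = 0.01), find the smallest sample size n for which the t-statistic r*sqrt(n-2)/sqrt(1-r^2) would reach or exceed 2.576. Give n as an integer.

61

Need r·√(n−2)/√(1−r²) ≥ 2.576
√(n−2) ≥ 2.576·√(1−0.1024) / 0.32 = 2.576·0.947418 / 0.32 = 7.6267
n−2 ≥ 58.1666  ⇒  n ≥ 60.1666
Smallest integer n = 61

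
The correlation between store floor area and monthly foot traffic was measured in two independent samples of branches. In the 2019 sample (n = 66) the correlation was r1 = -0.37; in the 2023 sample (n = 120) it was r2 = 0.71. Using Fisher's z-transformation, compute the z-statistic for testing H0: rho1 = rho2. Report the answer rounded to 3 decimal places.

z1 = atanh(-0.37) = -0.388423,  z2 = atanh(0.71) = 0.887184
SE = √(1/(n1−3) + 1/(n2−3)) = √(1/63 + 1/117) = √(0.0158730 + 0.0085470) = √0.0244200 = 0.156269
z = (z1 − z2)/SE = (-0.388423 − 0.887184) / 0.156269 = -1.275607 / 0.156269 = -8.163

-8.163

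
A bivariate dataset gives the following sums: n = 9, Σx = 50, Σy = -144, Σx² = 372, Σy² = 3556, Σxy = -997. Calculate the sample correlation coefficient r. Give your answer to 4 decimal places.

-0.5736

Numerator: nΣxy − (Σx)(Σy) = 9·(-997) − (50)(-144) = -1773
Denominator: √[(nΣx²−(Σx)²)(nΣy²−(Σy)²)]
  nΣx²−(Σx)² = 9·372 − 2500 = 848;  nΣy²−(Σy)² = 9·3556 − 20736 = 11268
  √(848·11268) = √9555264 = 3091.1590
r = -1773 / 3091.1590 = -0.5736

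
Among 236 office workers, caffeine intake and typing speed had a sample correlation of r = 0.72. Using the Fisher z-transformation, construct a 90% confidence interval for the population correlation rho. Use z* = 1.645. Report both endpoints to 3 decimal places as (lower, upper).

Fisher z: z_r = atanh(r) = ½·ln((1+0.72)/(1−0.72)) = 0.907645
SE(z) = 1/√(n−3) = 1/√233 = 0.065512
90% ⇒ z* = 1.645; margin = 1.645·0.065512 = 0.107767
CI on z-scale: (0.799878, 1.015412)
Back-transform: tanh(0.799878) = 0.663969, tanh(1.015412) = 0.767991

(0.664, 0.768)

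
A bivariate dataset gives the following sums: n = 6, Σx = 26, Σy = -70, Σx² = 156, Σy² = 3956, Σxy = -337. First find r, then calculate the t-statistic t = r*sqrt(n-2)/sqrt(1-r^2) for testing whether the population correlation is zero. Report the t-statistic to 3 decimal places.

-0.183

S_xy = nΣxy − ΣxΣy = 6·(-337) − 26·(-70) = -2022 − (-1820) = -202
S_xx = nΣx² − (Σx)² = 6·156 − 26² = 936 − 676 = 260
S_yy = nΣy² − (Σy)² = 6·3956 − (-70)² = 23736 − 4900 = 18836
r = S_xy / √(S_xx·S_yy) = -202 / √(260·18836) = -202 / √4897360 = -202 / 2212.9980 = -0.0913
t = r·√(n−2)/√(1−r²) = -0.0913·√4 / √(1−0.008336) = -0.182600 / 0.995823 = -0.183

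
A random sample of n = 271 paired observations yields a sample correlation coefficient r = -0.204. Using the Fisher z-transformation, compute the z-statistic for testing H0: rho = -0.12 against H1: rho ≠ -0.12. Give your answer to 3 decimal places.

Fisher z: atanh(-0.204) = -0.206903, atanh(-0.12) = -0.120581
z = (z_r − z_0)·√(n−3) = (-0.206903 − (-0.120581))·√268 = -0.086322 · 16.370706 = -1.413

-1.413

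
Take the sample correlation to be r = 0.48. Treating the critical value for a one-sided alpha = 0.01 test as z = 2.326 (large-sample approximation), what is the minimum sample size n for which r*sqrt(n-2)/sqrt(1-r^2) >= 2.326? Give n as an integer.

r√(n−2)/√(1−r²) ≥ 2.326  ⇔  n−2 ≥ (2.326)²·(1−r²)/r²
(1−r²)/r² = (1−0.2304)/0.2304 = 3.3403
n ≥ 2 + 5.410276·3.3403 = 2 + 18.0719 = 20.0719
⌈20.0719⌉ = 21

21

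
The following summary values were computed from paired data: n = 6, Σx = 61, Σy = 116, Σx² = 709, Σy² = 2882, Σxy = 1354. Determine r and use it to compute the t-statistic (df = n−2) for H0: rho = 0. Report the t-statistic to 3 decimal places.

2.155

Numerator: nΣxy − (Σx)(Σy) = 6·1354 − (61)(116) = 1048
Denominator: √[(nΣx²−(Σx)²)(nΣy²−(Σy)²)]
  nΣx²−(Σx)² = 6·709 − 3721 = 533;  nΣy²−(Σy)² = 6·2882 − 13456 = 3836
  √(533·3836) = √2044588 = 1429.8909
r = 1048 / 1429.8909 = 0.7329
t = r·√(n−2)/√(1−r²) = 0.7329·√4 / √(1−0.537142) = 1.465800 / 0.680337 = 2.155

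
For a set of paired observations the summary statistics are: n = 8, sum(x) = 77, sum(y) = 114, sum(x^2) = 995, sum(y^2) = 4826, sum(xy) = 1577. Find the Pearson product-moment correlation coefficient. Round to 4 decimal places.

0.5321

S_xy = nΣxy − ΣxΣy = 8·1577 − 77·114 = 12616 − 8778 = 3838
S_xx = nΣx² − (Σx)² = 8·995 − 77² = 7960 − 5929 = 2031
S_yy = nΣy² − (Σy)² = 8·4826 − 114² = 38608 − 12996 = 25612
r = S_xy / √(S_xx·S_yy) = 3838 / √(2031·25612) = 3838 / √52017972 = 3838 / 7212.3486 = 0.5321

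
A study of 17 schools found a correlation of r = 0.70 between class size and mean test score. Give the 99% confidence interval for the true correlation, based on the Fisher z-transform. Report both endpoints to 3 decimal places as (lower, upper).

(0.177, 0.915)

Fisher z: z_r = atanh(r) = ½·ln((1+0.70)/(1−0.70)) = 0.867301
SE(z) = 1/√(n−3) = 1/√14 = 0.267261
99% ⇒ z* = 2.576; margin = 2.576·0.267261 = 0.688464
CI on z-scale: (0.178837, 1.555765)
Back-transform: tanh(0.178837) = 0.176955, tanh(1.555765) = 0.914732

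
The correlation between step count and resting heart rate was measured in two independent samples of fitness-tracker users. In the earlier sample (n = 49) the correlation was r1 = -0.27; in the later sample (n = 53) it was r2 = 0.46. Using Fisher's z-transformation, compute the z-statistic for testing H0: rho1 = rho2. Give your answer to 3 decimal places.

-3.789

z1 = atanh(-0.27) = -0.276864,  z2 = atanh(0.46) = 0.497311
SE = √(1/(n1−3) + 1/(n2−3)) = √(1/46 + 1/50) = √(0.0217391 + 0.0200000) = √0.0417391 = 0.204301
z = (z1 − z2)/SE = (-0.276864 − 0.497311) / 0.204301 = -0.774175 / 0.204301 = -3.789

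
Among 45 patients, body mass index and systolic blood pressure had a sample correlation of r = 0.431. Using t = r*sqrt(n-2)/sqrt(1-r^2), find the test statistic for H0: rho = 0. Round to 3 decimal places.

t = r·√(n−2) / √(1−r²) with r = 0.431, n = 45
  = 0.431·√43 / √(1 − 0.185761)
  = 0.431·6.557439 / 0.902352
  = 2.826256 / 0.902352 = 3.132

3.132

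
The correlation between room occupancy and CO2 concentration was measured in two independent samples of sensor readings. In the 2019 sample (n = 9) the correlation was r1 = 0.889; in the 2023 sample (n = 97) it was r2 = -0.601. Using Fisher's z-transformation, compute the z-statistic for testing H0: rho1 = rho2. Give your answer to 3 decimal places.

z1 = atanh(0.889) = 1.417136,  z2 = atanh(-0.601) = -0.694711
SE = √(1/(n1−3) + 1/(n2−3)) = √(1/6 + 1/94) = √(0.1666667 + 0.0106383) = √0.1773050 = 0.421076
z = (z1 − z2)/SE = (1.417136 − (-0.694711)) / 0.421076 = 2.111847 / 0.421076 = 5.015

5.015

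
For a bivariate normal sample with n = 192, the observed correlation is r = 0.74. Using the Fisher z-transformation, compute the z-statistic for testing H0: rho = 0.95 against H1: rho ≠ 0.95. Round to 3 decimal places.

Fisher z: atanh(0.74) = 0.950479, atanh(0.95) = 1.831781
z = (z_r − z_0)·√(n−3) = (0.950479 − 1.831781)·√189 = -0.881302 · 13.747727 = -12.116

-12.116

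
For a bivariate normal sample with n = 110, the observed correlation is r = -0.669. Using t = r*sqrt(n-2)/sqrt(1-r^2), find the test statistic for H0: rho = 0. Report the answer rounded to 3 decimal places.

-9.354

1 − r² = 1 − 0.447561 = 0.552439;  √(1−r²) = 0.743262
√(n−2) = √108 = 10.392305
t = r·√(n−2)/√(1−r²) = -0.669 · 10.392305 / 0.743262 = -9.354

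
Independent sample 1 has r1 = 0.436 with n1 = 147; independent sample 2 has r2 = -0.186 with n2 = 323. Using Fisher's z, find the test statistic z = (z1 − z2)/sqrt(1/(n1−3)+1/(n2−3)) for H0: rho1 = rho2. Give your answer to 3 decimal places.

z1 = atanh(0.436) = 0.467281,  z2 = atanh(-0.186) = -0.188191
SE = √(1/(n1−3) + 1/(n2−3)) = √(1/144 + 1/320) = √(0.0069444 + 0.0031250) = √0.0100694 = 0.100346
z = (z1 − z2)/SE = (0.467281 − (-0.188191)) / 0.100346 = 0.655472 / 0.100346 = 6.532

6.532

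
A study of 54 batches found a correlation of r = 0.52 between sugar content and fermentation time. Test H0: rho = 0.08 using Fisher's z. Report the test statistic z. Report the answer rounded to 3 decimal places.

Fisher z: atanh(0.52) = 0.576340, atanh(0.08) = 0.080171
z = (z_r − z_0)·√(n−3) = (0.576340 − 0.080171)·√51 = 0.496169 · 7.141428 = 3.543

3.543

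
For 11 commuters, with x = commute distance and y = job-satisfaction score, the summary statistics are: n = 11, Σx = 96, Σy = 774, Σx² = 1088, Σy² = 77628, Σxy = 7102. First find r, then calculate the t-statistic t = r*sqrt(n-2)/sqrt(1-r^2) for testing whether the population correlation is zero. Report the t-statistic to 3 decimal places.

0.437

Numerator: nΣxy − (Σx)(Σy) = 11·7102 − (96)(774) = 3818
Denominator: √[(nΣx²−(Σx)²)(nΣy²−(Σy)²)]
  nΣx²−(Σx)² = 11·1088 − 9216 = 2752;  nΣy²−(Σy)² = 11·77628 − 599076 = 254832
  √(2752·254832) = √701297664 = 26482.0253
r = 3818 / 26482.0253 = 0.1442
t = r·√(n−2)/√(1−r²) = 0.1442·√9 / √(1−0.020794) = 0.432600 / 0.989548 = 0.437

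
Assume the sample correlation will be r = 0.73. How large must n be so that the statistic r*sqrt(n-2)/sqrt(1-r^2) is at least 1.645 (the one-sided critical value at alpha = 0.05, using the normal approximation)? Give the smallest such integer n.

r√(n−2)/√(1−r²) ≥ 1.645  ⇔  n−2 ≥ (1.645)²·(1−r²)/r²
(1−r²)/r² = (1−0.5329)/0.5329 = 0.8765
n ≥ 2 + 2.706025·0.8765 = 2 + 2.3718 = 4.3718
⌈4.3718⌉ = 5

5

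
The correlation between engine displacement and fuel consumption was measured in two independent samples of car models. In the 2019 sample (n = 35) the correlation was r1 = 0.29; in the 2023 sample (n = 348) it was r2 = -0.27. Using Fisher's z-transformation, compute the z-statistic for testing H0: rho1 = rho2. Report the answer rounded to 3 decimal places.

z1 = atanh(0.29) = 0.298566,  z2 = atanh(-0.27) = -0.276864
SE = √(1/(n1−3) + 1/(n2−3)) = √(1/32 + 1/345) = √(0.0312500 + 0.0028986) = √0.0341486 = 0.184793
z = (z1 − z2)/SE = (0.298566 − (-0.276864)) / 0.184793 = 0.575430 / 0.184793 = 3.114

3.114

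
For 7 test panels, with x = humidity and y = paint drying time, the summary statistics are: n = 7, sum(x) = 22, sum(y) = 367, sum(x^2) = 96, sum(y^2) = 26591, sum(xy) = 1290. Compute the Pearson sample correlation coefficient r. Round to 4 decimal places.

0.3074

S_xy = nΣxy − ΣxΣy = 7·1290 − 22·367 = 9030 − 8074 = 956
S_xx = nΣx² − (Σx)² = 7·96 − 22² = 672 − 484 = 188
S_yy = nΣy² − (Σy)² = 7·26591 − 367² = 186137 − 134689 = 51448
r = S_xy / √(S_xx·S_yy) = 956 / √(188·51448) = 956 / √9672224 = 956 / 3110.0199 = 0.3074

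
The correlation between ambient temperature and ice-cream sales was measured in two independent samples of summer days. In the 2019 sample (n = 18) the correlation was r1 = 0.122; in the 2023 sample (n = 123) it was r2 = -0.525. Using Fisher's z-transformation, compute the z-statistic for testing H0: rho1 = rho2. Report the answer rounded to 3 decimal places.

Fisher z-transforms: z1 = atanh(0.122) = 0.122611, z2 = atanh(-0.525) = -0.583217; difference d = 0.705828
Var(d) = 1/15 + 1/120 = 0.0666667 + 0.0083333 = 0.0750000
z = d/√Var(d) = 0.705828 / √0.0750000 = 0.705828 / 0.273861 = 2.577

2.577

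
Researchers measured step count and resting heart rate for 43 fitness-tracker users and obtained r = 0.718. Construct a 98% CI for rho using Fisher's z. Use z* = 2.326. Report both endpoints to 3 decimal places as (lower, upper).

(0.490, 0.854)

z_r = atanh(0.718) = 0.903505;  SE = 1/√(n−3) = 1/√40 = 0.158114
z-limits: 0.903505 ± 2.326·0.158114 = 0.903505 ± 0.367773 = [0.535732, 1.271278]
ρ-limits: (tanh 0.535732, tanh 1.271278) = (0.490, 0.854)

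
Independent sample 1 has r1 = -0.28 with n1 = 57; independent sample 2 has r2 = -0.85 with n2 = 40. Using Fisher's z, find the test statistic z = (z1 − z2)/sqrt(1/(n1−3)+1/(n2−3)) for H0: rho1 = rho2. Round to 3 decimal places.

4.538

z1 = atanh(-0.28) = -0.287682,  z2 = atanh(-0.85) = -1.256153
SE = √(1/(n1−3) + 1/(n2−3)) = √(1/54 + 1/37) = √(0.0185185 + 0.0270270) = √0.0455455 = 0.213414
z = (z1 − z2)/SE = (-0.287682 − (-1.256153)) / 0.213414 = 0.968471 / 0.213414 = 4.538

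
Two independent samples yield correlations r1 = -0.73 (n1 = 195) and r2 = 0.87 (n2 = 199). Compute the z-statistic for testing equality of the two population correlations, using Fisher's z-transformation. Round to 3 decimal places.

z1 = atanh(-0.73) = -0.928727,  z2 = atanh(0.87) = 1.333080
SE = √(1/(n1−3) + 1/(n2−3)) = √(1/192 + 1/196) = √(0.0052083 + 0.0051020) = √0.0103103 = 0.101540
z = (z1 − z2)/SE = (-0.928727 − 1.333080) / 0.101540 = -2.261807 / 0.101540 = -22.275

-22.275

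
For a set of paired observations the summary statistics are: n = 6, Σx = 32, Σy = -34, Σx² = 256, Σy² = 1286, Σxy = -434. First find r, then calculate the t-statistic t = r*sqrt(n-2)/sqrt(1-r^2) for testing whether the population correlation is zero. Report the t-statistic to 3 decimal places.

-2.944

Numerator: nΣxy − (Σx)(Σy) = 6·(-434) − (32)(-34) = -1516
Denominator: √[(nΣx²−(Σx)²)(nΣy²−(Σy)²)]
  nΣx²−(Σx)² = 6·256 − 1024 = 512;  nΣy²−(Σy)² = 6·1286 − 1156 = 6560
  √(512·6560) = √3358720 = 1832.6811
r = -1516 / 1832.6811 = -0.8272
t = r·√(n−2)/√(1−r²) = -0.8272·√4 / √(1−0.684260) = -1.654400 / 0.561907 = -2.944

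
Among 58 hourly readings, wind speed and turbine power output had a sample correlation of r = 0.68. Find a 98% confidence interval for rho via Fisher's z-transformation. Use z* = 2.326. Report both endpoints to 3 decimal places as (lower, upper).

z_r = atanh(0.68) = 0.829114;  SE = 1/√(n−3) = 1/√55 = 0.134840
z-limits: 0.829114 ± 2.326·0.134840 = 0.829114 ± 0.313638 = [0.515476, 1.142752]
ρ-limits: (tanh 0.515476, tanh 1.142752) = (0.474, 0.815)

(0.474, 0.815)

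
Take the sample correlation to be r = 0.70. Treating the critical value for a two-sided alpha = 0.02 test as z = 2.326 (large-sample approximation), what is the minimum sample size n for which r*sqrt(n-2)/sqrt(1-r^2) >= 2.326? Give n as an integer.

r√(n−2)/√(1−r²) ≥ 2.326  ⇔  n−2 ≥ (2.326)²·(1−r²)/r²
(1−r²)/r² = (1−0.4900)/0.4900 = 1.0408
n ≥ 2 + 5.410276·1.0408 = 2 + 5.6310 = 7.6310
⌈7.6310⌉ = 8

8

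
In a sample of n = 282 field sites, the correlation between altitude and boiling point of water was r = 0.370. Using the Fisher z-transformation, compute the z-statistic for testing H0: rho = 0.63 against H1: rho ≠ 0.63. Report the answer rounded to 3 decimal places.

z_r = atanh(0.370) = 0.388423,  z_0 = atanh(0.63) = 0.741416
SE = 1/√(n−3) = 1/√279 = 0.059868
z = (z_r − z_0)/SE = (0.388423 − 0.741416) / 0.059868 = -0.352993 / 0.059868 = -5.896

-5.896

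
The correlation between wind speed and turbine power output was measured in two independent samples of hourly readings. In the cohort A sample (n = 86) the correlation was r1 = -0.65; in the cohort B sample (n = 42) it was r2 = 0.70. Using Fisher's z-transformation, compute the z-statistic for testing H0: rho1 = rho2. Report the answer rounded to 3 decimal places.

z1 = atanh(-0.65) = -0.775299,  z2 = atanh(0.70) = 0.867301
SE = √(1/(n1−3) + 1/(n2−3)) = √(1/83 + 1/39) = √(0.0120482 + 0.0256410) = √0.0376892 = 0.194137
z = (z1 − z2)/SE = (-0.775299 − 0.867301) / 0.194137 = -1.642600 / 0.194137 = -8.461

-8.461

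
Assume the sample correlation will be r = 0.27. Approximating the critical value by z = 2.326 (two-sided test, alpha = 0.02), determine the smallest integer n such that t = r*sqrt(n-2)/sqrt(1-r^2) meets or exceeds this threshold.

Need r·√(n−2)/√(1−r²) ≥ 2.326
√(n−2) ≥ 2.326·√(1−0.0729) / 0.27 = 2.326·0.962860 / 0.27 = 8.2949
n−2 ≥ 68.8054  ⇒  n ≥ 70.8054
Smallest integer n = 71

71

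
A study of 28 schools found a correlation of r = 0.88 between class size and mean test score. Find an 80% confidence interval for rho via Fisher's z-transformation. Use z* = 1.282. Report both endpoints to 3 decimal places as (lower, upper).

Fisher z: z_r = atanh(r) = ½·ln((1+0.88)/(1−0.88)) = 1.375768
SE(z) = 1/√(n−3) = 1/√25 = 0.200000
80% ⇒ z* = 1.282; margin = 1.282·0.200000 = 0.256400
CI on z-scale: (1.119368, 1.632168)
Back-transform: tanh(1.119368) = 0.807349, tanh(1.632168) = 0.926370

(0.807, 0.926)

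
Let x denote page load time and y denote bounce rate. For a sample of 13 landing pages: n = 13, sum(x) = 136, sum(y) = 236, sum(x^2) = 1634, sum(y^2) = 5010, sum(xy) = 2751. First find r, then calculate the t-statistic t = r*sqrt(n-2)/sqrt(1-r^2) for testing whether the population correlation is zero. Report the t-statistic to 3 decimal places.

3.446

S_xy = nΣxy − ΣxΣy = 13·2751 − 136·236 = 35763 − 32096 = 3667
S_xx = nΣx² − (Σx)² = 13·1634 − 136² = 21242 − 18496 = 2746
S_yy = nΣy² − (Σy)² = 13·5010 − 236² = 65130 − 55696 = 9434
r = S_xy / √(S_xx·S_yy) = 3667 / √(2746·9434) = 3667 / √25905764 = 3667 / 5089.7705 = 0.7205
t = r·√(n−2)/√(1−r²) = 0.7205·√11 / √(1−0.519120) = 2.389628 / 0.693455 = 3.446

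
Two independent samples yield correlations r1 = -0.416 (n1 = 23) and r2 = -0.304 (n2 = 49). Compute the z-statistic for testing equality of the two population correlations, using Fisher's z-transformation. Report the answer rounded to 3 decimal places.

z1 = atanh(-0.416) = -0.442845,  z2 = atanh(-0.304) = -0.313921
SE = √(1/(n1−3) + 1/(n2−3)) = √(1/20 + 1/46) = √(0.0500000 + 0.0217391) = √0.0717391 = 0.267842
z = (z1 − z2)/SE = (-0.442845 − (-0.313921)) / 0.267842 = -0.128924 / 0.267842 = -0.481

-0.481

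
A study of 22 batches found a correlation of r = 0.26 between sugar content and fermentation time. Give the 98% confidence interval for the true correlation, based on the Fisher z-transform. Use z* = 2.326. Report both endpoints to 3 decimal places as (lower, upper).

(-0.261, 0.664)

Fisher z: z_r = atanh(r) = ½·ln((1+0.26)/(1−0.26)) = 0.266108
SE(z) = 1/√(n−3) = 1/√19 = 0.229416
98% ⇒ z* = 2.326; margin = 2.326·0.229416 = 0.533622
CI on z-scale: (-0.267514, 0.799730)
Back-transform: tanh(-0.267514) = -0.261310, tanh(0.799730) = 0.663886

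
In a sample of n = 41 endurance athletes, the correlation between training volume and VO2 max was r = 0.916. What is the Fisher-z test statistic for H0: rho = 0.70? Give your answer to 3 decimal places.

Fisher z: atanh(0.916) = 1.563589, atanh(0.70) = 0.867301
z = (z_r − z_0)·√(n−3) = (1.563589 − 0.867301)·√38 = 0.696288 · 6.164414 = 4.292

4.292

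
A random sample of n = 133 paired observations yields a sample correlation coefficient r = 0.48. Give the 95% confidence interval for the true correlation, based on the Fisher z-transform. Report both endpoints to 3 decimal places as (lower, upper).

(0.337, 0.601)

Fisher z: z_r = atanh(r) = ½·ln((1+0.48)/(1−0.48)) = 0.522984
SE(z) = 1/√(n−3) = 1/√130 = 0.087706
95% ⇒ z* = 1.960; margin = 1.960·0.087706 = 0.171904
CI on z-scale: (0.351080, 0.694888)
Back-transform: tanh(0.351080) = 0.337333, tanh(0.694888) = 0.601113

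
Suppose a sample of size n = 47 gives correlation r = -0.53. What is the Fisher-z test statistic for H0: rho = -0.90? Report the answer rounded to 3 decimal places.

5.851

Fisher z: atanh(-0.53) = -0.590145, atanh(-0.90) = -1.472219
z = (z_r − z_0)·√(n−3) = (-0.590145 − (-1.472219))·√44 = 0.882074 · 6.633250 = 5.851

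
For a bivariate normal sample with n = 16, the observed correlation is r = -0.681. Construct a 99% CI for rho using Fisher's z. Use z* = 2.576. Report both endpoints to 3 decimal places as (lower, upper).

Fisher z: z_r = atanh(r) = ½·ln((1+(-0.681))/(1−(-0.681))) = -0.830977
SE(z) = 1/√(n−3) = 1/√13 = 0.277350
99% ⇒ z* = 2.576; margin = 2.576·0.277350 = 0.714454
CI on z-scale: (-1.545431, -0.116523)
Back-transform: tanh(-1.545431) = -0.913028, tanh(-0.116523) = -0.115998

(-0.913, -0.116)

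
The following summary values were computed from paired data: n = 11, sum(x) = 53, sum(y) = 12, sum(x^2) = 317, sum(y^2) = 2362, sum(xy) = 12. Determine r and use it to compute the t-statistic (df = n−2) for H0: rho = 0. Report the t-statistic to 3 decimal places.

-0.364

S_xy = nΣxy − ΣxΣy = 11·12 − 53·12 = 132 − 636 = -504
S_xx = nΣx² − (Σx)² = 11·317 − 53² = 3487 − 2809 = 678
S_yy = nΣy² − (Σy)² = 11·2362 − 12² = 25982 − 144 = 25838
r = S_xy / √(S_xx·S_yy) = -504 / √(678·25838) = -504 / √17518164 = -504 / 4185.4706 = -0.1204
t = r·√(n−2)/√(1−r²) = -0.1204·√9 / √(1−0.014496) = -0.361200 / 0.992726 = -0.364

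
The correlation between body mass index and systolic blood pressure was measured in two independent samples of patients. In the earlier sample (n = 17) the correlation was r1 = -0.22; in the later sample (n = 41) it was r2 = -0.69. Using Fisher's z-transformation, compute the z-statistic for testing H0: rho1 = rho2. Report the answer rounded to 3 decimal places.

Fisher z-transforms: z1 = atanh(-0.22) = -0.223656, z2 = atanh(-0.69) = -0.847956; difference d = 0.624300
Var(d) = 1/14 + 1/38 = 0.0714286 + 0.0263158 = 0.0977444
z = d/√Var(d) = 0.624300 / √0.0977444 = 0.624300 / 0.312641 = 1.997

1.997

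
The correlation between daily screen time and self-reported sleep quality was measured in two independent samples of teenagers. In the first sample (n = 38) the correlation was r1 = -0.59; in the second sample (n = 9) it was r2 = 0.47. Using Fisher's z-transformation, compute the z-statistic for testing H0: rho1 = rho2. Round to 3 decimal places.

-2.688

z1 = atanh(-0.59) = -0.677666,  z2 = atanh(0.47) = 0.510070
SE = √(1/(n1−3) + 1/(n2−3)) = √(1/35 + 1/6) = √(0.0285714 + 0.1666667) = √0.1952381 = 0.441858
z = (z1 − z2)/SE = (-0.677666 − 0.510070) / 0.441858 = -1.187736 / 0.441858 = -2.688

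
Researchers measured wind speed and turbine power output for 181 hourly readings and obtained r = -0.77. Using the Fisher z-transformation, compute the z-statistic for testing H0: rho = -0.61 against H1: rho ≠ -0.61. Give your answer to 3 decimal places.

Fisher z: atanh(-0.77) = -1.020328, atanh(-0.61) = -0.708921
z = (z_r − z_0)·√(n−3) = (-1.020328 − (-0.708921))·√178 = -0.311407 · 13.341664 = -4.155

-4.155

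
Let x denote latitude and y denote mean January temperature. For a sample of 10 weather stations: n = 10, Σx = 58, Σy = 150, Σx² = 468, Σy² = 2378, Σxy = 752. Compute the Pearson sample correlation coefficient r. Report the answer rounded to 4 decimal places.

-0.9092

S_xy = nΣxy − ΣxΣy = 10·752 − 58·150 = 7520 − 8700 = -1180
S_xx = nΣx² − (Σx)² = 10·468 − 58² = 4680 − 3364 = 1316
S_yy = nΣy² − (Σy)² = 10·2378 − 150² = 23780 − 22500 = 1280
r = S_xy / √(S_xx·S_yy) = -1180 / √(1316·1280) = -1180 / √1684480 = -1180 / 1297.8752 = -0.9092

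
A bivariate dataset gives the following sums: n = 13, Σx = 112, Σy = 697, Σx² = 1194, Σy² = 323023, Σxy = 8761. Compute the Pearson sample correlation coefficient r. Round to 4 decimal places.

S_xy = nΣxy − ΣxΣy = 13·8761 − 112·697 = 113893 − 78064 = 35829
S_xx = nΣx² − (Σx)² = 13·1194 − 112² = 15522 − 12544 = 2978
S_yy = nΣy² − (Σy)² = 13·323023 − 697² = 4199299 − 485809 = 3713490
r = S_xy / √(S_xx·S_yy) = 35829 / √(2978·3713490) = 35829 / √11058773220 = 35829 / 105160.7019 = 0.3407

0.3407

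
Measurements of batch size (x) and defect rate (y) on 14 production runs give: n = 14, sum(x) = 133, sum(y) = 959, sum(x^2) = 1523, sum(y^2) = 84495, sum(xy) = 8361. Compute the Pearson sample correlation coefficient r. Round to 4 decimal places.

-0.3393

Numerator: nΣxy − (Σx)(Σy) = 14·8361 − (133)(959) = -10493
Denominator: √[(nΣx²−(Σx)²)(nΣy²−(Σy)²)]
  nΣx²−(Σx)² = 14·1523 − 17689 = 3633;  nΣy²−(Σy)² = 14·84495 − 919681 = 263249
  √(3633·263249) = √956383617 = 30925.4526
r = -10493 / 30925.4526 = -0.3393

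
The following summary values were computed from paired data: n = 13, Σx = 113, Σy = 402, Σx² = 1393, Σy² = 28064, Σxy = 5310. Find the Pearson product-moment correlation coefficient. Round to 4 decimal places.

S_xy = nΣxy − ΣxΣy = 13·5310 − 113·402 = 69030 − 45426 = 23604
S_xx = nΣx² − (Σx)² = 13·1393 − 113² = 18109 − 12769 = 5340
S_yy = nΣy² − (Σy)² = 13·28064 − 402² = 364832 − 161604 = 203228
r = S_xy / √(S_xx·S_yy) = 23604 / √(5340·203228) = 23604 / √1085237520 = 23604 / 32942.9434 = 0.7165

0.7165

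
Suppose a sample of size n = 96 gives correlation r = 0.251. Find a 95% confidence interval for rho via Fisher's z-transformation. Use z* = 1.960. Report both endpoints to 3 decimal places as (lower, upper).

(0.053, 0.430)

Fisher z: z_r = atanh(r) = ½·ln((1+0.251)/(1−0.251)) = 0.256480
SE(z) = 1/√(n−3) = 1/√93 = 0.103695
95% ⇒ z* = 1.960; margin = 1.960·0.103695 = 0.203242
CI on z-scale: (0.053238, 0.459722)
Back-transform: tanh(0.053238) = 0.053188, tanh(0.459722) = 0.429858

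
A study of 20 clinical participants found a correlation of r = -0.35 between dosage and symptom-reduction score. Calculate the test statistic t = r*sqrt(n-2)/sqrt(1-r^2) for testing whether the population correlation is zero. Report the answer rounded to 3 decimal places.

-1.585

t = r·√(n−2) / √(1−r²) with r = -0.35, n = 20
  = -0.35·√18 / √(1 − 0.1225)
  = -0.35·4.242641 / 0.936750
  = -1.484924 / 0.936750 = -1.585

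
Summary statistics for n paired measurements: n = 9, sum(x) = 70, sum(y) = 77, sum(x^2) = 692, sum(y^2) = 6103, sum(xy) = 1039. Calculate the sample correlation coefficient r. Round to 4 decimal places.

0.4910

S_xy = nΣxy − ΣxΣy = 9·1039 − 70·77 = 9351 − 5390 = 3961
S_xx = nΣx² − (Σx)² = 9·692 − 70² = 6228 − 4900 = 1328
S_yy = nΣy² − (Σy)² = 9·6103 − 77² = 54927 − 5929 = 48998
r = S_xy / √(S_xx·S_yy) = 3961 / √(1328·48998) = 3961 / √65069344 = 3961 / 8066.5571 = 0.4910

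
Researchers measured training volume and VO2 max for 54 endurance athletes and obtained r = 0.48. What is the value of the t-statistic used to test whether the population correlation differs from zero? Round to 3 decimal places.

3.946

1 − r² = 1 − 0.2304 = 0.7696;  √(1−r²) = 0.877268
√(n−2) = √52 = 7.211103
t = r·√(n−2)/√(1−r²) = 0.48 · 7.211103 / 0.877268 = 3.946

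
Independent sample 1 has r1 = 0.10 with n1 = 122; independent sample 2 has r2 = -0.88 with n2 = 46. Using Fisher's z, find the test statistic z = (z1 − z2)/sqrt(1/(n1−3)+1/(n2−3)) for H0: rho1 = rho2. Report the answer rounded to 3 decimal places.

8.296

Fisher z-transforms: z1 = atanh(0.10) = 0.100335, z2 = atanh(-0.88) = -1.375768; difference d = 1.476103
Var(d) = 1/119 + 1/43 = 0.0084034 + 0.0232558 = 0.0316592
z = d/√Var(d) = 1.476103 / √0.0316592 = 1.476103 / 0.177930 = 8.296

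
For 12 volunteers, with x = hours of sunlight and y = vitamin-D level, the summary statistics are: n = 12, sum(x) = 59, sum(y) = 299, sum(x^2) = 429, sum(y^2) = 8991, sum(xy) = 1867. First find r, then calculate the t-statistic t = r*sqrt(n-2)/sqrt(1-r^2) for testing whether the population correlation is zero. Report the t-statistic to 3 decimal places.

Numerator: nΣxy − (Σx)(Σy) = 12·1867 − (59)(299) = 4763
Denominator: √[(nΣx²−(Σx)²)(nΣy²−(Σy)²)]
  nΣx²−(Σx)² = 12·429 − 3481 = 1667;  nΣy²−(Σy)² = 12·8991 − 89401 = 18491
  √(1667·18491) = √30824497 = 5551.9814
r = 4763 / 5551.9814 = 0.8579
t = r·√(n−2)/√(1−r²) = 0.8579·√10 / √(1−0.735992) = 2.712918 / 0.513817 = 5.280

5.280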